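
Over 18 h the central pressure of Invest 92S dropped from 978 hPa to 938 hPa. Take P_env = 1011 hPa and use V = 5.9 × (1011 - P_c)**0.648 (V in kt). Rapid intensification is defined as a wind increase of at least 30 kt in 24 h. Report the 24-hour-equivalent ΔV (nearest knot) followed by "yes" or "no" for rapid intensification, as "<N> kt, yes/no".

51 kt, yes

V₁: ΔP = 33, V ≈ 5.9 × 33^0.648 ≈ 56.87 kt.
V₂: ΔP = 73, V ≈ 5.9 × 73^0.648 ≈ 95.12 kt.
ΔV over 18 h = 38.25 kt → 24 h equivalent = 38.25 × 24/18 ≈ 51.00 kt.
51 kt ≥ 30 kt ⇒ rapid intensification.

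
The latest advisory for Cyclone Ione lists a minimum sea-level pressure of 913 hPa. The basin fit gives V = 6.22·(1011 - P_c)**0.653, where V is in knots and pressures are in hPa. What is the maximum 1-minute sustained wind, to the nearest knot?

124 kt

ΔP = 1011 − 913 = 98 hPa.
98^0.653 ≈ 19.965.
V ≈ 6.22 × 19.965 ≈ 124.2 kt.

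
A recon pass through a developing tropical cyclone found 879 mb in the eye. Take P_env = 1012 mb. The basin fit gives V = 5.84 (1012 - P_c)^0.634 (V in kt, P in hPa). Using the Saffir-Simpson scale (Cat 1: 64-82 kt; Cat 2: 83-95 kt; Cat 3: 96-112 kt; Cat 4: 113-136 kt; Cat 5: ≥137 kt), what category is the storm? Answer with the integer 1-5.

ΔP = 1012 − 879 = 133 mb.
V ≈ 5.84 × 133^0.634 = 5.84 × 22.21 ≈ 130 kt.
130 kt falls in the Category 4 band.

4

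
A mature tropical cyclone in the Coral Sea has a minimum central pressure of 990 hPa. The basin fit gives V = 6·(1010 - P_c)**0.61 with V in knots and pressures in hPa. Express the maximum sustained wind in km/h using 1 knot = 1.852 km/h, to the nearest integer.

ΔP = 1010 − 990 = 20 hPa.
V ≈ 6 × 20^0.61 = 6 × 6.218 ≈ 37.306 kt.
37.306 × 1.852 ≈ 69.09 km/h → 69 km/h.

69 km/h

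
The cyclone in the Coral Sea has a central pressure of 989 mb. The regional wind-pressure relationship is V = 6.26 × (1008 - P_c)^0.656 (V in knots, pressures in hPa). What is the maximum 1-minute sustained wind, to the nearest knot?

ΔP = 1008 − 989 = 19 mb.
19^0.656 ≈ 6.900.
V ≈ 6.26 × 6.900 ≈ 43.2 kt.

43 kt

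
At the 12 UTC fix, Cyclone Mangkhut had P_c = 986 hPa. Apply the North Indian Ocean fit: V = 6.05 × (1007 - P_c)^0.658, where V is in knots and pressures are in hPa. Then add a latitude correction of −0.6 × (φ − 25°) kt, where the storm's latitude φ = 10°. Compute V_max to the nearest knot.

ΔP = 1007 − 986 = 21 hPa.
21^0.658 ≈ 7.413.
V ≈ 6.05 × 7.413 ≈ 44.9 kt.
Latitude correction: −0.6 × (10 − 25) = 9 kt.
Corrected V ≈ 53.9 kt → 54 kt.

54 kt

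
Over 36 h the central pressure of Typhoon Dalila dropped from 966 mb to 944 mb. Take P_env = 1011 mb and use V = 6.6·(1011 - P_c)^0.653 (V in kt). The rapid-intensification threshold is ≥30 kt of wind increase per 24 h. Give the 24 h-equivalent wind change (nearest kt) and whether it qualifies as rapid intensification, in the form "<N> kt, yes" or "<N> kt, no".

16 kt, no

V₁: ΔP = 45, V ≈ 6.6 × 45^0.653 ≈ 79.27 kt.
V₂: ΔP = 67, V ≈ 6.6 × 67^0.653 ≈ 102.79 kt.
ΔV over 36 h = 23.52 kt → 24 h equivalent = 23.52 × 24/36 ≈ 15.68 kt.
16 kt < 30 kt ⇒ not rapid intensification.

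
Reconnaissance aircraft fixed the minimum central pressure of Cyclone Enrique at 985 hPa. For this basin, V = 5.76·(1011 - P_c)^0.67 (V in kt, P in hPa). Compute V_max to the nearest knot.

51 kt

ΔP = 1011 − 985 = 26 hPa.
26^0.67 ≈ 8.872.
V ≈ 5.76 × 8.872 ≈ 51.1 kt.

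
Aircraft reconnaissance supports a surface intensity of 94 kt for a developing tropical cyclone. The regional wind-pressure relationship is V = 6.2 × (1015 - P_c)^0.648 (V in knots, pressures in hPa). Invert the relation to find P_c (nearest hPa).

949 hPa

ΔP = (V / 6.2)^(1/0.648) = (94/6.2)^1.543.
94/6.2 = 15.161; 15.161^1.543 ≈ 66.39 hPa.
P_c = 1015 − 66.39 = 948.61 ≈ 949 hPa.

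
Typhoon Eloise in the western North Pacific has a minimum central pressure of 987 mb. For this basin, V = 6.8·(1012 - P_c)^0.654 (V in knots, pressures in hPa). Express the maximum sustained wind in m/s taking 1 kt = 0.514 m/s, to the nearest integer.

ΔP = 1012 − 987 = 25 mb.
V ≈ 6.8 × 25^0.654 = 6.8 × 8.208 ≈ 55.816 kt.
55.816 × 0.514 ≈ 28.69 m/s → 29 m/s.

29 m/s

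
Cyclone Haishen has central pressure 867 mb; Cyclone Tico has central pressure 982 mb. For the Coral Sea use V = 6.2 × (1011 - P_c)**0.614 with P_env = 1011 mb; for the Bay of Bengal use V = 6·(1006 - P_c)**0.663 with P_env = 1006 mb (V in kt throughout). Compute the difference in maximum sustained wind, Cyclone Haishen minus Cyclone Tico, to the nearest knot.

82 kt

Cyclone Haishen: ΔP = 144; V ≈ 6.2 × 144^0.614 ≈ 131.11 kt.
Cyclone Tico: ΔP = 24; V ≈ 6 × 24^0.663 ≈ 49.34 kt.
Difference ≈ 131.11 − 49.34 = 81.77 → 82 kt.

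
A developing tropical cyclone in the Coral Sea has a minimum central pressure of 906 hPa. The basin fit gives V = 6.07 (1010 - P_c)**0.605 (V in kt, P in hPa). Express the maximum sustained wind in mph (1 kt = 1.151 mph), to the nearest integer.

116 mph

ΔP = 1010 − 906 = 104 hPa.
V ≈ 6.07 × 104^0.605 = 6.07 × 16.608 ≈ 100.808 kt.
100.808 × 1.151 ≈ 116.03 mph → 116 mph.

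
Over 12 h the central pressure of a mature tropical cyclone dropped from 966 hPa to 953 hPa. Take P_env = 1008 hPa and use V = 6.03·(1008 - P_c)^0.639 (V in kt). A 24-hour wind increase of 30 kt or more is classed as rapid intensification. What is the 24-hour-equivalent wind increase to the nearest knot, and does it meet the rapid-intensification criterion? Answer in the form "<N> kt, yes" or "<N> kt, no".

V₁: ΔP = 42, V ≈ 6.03 × 42^0.639 ≈ 65.70 kt.
V₂: ΔP = 55, V ≈ 6.03 × 55^0.639 ≈ 78.06 kt.
ΔV over 12 h = 12.36 kt → 24 h equivalent = 12.36 × 24/12 ≈ 24.72 kt.
25 kt < 30 kt ⇒ not rapid intensification.

25 kt, no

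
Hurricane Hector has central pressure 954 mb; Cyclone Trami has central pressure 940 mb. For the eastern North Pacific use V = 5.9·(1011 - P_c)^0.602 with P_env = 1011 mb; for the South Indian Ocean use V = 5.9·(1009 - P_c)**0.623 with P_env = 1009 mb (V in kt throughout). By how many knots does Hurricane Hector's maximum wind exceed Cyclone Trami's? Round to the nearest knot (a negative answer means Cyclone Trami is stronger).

-15 kt

Hurricane Hector: ΔP = 57; V ≈ 5.9 × 57^0.602 ≈ 67.28 kt.
Cyclone Trami: ΔP = 69; V ≈ 5.9 × 69^0.623 ≈ 82.50 kt.
Difference ≈ 67.28 − 82.50 = -15.22 → -15 kt.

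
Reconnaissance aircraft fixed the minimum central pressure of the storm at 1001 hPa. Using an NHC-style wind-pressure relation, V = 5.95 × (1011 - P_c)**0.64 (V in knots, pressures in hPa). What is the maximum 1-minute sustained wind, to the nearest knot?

26 kt

ΔP = 1011 − 1001 = 10 hPa.
10^0.64 ≈ 4.365.
V ≈ 5.95 × 4.365 ≈ 26.0 kt.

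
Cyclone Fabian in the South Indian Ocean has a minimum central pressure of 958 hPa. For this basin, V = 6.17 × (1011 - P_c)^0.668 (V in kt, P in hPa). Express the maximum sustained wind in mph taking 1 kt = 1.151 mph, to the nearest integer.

ΔP = 1011 − 958 = 53 hPa.
V ≈ 6.17 × 53^0.668 = 6.17 × 14.185 ≈ 87.519 kt.
87.519 × 1.151 ≈ 100.73 mph → 101 mph.

101 mph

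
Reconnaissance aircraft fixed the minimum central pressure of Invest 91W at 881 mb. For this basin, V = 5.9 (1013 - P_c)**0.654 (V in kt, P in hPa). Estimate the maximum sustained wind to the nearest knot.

ΔP = 1013 − 881 = 132 mb.
132^0.654 ≈ 24.370.
V ≈ 5.9 × 24.370 ≈ 143.8 kt.

144 kt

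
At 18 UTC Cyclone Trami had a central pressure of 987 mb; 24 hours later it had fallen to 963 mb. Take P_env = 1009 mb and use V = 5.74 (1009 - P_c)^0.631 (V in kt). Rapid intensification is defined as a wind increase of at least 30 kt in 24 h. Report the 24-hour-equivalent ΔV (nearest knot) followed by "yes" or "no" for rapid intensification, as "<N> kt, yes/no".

24 kt, no

V₁: ΔP = 22, V ≈ 5.74 × 22^0.631 ≈ 40.36 kt.
V₂: ΔP = 46, V ≈ 5.74 × 46^0.631 ≈ 64.29 kt.
ΔV over 24 h = 23.93 kt → 24 h equivalent = 23.93 × 24/24 ≈ 23.93 kt.
24 kt < 30 kt ⇒ not rapid intensification.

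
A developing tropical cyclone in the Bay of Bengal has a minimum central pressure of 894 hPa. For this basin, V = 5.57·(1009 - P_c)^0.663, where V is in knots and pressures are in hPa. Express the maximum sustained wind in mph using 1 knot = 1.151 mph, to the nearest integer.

149 mph

ΔP = 1009 − 894 = 115 hPa.
V ≈ 5.57 × 115^0.663 = 5.57 × 23.240 ≈ 129.449 kt.
129.449 × 1.151 ≈ 149.00 mph → 149 mph.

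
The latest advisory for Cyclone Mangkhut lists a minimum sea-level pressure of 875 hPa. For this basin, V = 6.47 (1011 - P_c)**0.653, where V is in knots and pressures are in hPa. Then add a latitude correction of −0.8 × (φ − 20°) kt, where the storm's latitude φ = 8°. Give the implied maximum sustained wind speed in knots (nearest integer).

ΔP = 1011 − 875 = 136 hPa.
136^0.653 ≈ 24.729.
V ≈ 6.47 × 24.729 ≈ 160.0 kt.
Latitude correction: −0.8 × (8 − 20) = 9.6 kt.
Corrected V ≈ 169.6 kt → 170 kt.

170 kt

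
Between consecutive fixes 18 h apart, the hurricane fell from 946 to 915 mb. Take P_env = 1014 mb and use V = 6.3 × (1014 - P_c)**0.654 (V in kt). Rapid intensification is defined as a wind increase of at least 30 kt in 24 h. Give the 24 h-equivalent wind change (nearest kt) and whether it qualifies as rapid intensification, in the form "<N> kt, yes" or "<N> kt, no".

V₁: ΔP = 68, V ≈ 6.3 × 68^0.654 ≈ 99.50 kt.
V₂: ΔP = 99, V ≈ 6.3 × 99^0.654 ≈ 127.20 kt.
ΔV over 18 h = 27.70 kt → 24 h equivalent = 27.70 × 24/18 ≈ 36.93 kt.
37 kt ≥ 30 kt ⇒ rapid intensification.

37 kt, yes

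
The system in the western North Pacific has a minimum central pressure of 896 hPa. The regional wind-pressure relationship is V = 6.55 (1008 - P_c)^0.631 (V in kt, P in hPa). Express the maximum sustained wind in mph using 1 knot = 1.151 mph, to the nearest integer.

ΔP = 1008 − 896 = 112 hPa.
V ≈ 6.55 × 112^0.631 = 6.55 × 19.636 ≈ 128.617 kt.
128.617 × 1.151 ≈ 148.04 mph → 148 mph.

148 mph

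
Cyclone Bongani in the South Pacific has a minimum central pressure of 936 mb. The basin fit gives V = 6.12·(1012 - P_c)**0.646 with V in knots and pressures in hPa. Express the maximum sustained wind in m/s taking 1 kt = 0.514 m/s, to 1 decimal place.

ΔP = 1012 − 936 = 76 mb.
V ≈ 6.12 × 76^0.646 = 6.12 × 16.406 ≈ 100.405 kt.
100.405 × 0.514 ≈ 51.61 m/s → 51.6 m/s.

51.6 m/s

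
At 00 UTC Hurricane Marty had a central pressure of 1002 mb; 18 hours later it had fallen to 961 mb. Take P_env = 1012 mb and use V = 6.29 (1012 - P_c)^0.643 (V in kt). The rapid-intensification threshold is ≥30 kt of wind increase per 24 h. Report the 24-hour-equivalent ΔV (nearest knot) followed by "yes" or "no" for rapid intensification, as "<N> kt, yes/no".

68 kt, yes

V₁: ΔP = 10, V ≈ 6.29 × 10^0.643 ≈ 27.65 kt.
V₂: ΔP = 51, V ≈ 6.29 × 51^0.643 ≈ 78.82 kt.
ΔV over 18 h = 51.17 kt → 24 h equivalent = 51.17 × 24/18 ≈ 68.23 kt.
68 kt ≥ 30 kt ⇒ rapid intensification.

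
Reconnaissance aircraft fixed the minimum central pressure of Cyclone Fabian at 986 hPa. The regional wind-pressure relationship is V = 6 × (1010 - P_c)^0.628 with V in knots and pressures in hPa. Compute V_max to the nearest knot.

ΔP = 1010 − 986 = 24 hPa.
24^0.628 ≈ 7.358.
V ≈ 6 × 7.358 ≈ 44.1 kt.

44 kt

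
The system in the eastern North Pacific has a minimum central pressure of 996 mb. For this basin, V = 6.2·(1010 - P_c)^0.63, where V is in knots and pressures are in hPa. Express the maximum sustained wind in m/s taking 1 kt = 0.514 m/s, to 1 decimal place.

ΔP = 1010 − 996 = 14 mb.
V ≈ 6.2 × 14^0.63 = 6.2 × 5.273 ≈ 32.693 kt.
32.693 × 0.514 ≈ 16.80 m/s → 16.8 m/s.

16.8 m/s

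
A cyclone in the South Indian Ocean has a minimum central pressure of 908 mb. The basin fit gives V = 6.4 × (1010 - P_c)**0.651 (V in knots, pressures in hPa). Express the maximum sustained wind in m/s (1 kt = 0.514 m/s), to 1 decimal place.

ΔP = 1010 − 908 = 102 mb.
V ≈ 6.4 × 102^0.651 = 6.4 × 20.305 ≈ 129.951 kt.
129.951 × 0.514 ≈ 66.79 m/s → 66.8 m/s.

66.8 m/s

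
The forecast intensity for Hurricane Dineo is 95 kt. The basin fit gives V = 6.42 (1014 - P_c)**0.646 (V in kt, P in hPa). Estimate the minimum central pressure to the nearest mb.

ΔP = (V / 6.42)^(1/0.646) = (95/6.42)^1.548.
95/6.42 = 14.798; 14.798^1.548 ≈ 64.78 mb.
P_c = 1014 − 64.78 = 949.22 ≈ 949 mb.

949 mb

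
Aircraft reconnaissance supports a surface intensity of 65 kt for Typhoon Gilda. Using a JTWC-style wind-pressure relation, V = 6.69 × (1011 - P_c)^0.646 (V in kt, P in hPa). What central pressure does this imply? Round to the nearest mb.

ΔP = (V / 6.69)^(1/0.646) = (65/6.69)^1.548.
65/6.69 = 9.716; 9.716^1.548 ≈ 33.78 mb.
P_c = 1011 − 33.78 = 977.22 ≈ 977 mb.

977 mb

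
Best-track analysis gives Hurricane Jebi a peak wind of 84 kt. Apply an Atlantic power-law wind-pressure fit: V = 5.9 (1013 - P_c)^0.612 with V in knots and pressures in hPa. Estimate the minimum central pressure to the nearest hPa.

ΔP = (V / 5.9)^(1/0.612) = (84/5.9)^1.634.
84/5.9 = 14.237; 14.237^1.634 ≈ 76.68 hPa.
P_c = 1013 − 76.68 = 936.32 ≈ 936 hPa.

936 hPa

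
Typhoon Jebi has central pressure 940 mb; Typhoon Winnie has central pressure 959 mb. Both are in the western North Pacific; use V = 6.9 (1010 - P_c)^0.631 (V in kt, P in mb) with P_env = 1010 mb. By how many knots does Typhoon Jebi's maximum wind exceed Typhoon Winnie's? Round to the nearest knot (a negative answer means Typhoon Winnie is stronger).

Typhoon Jebi: ΔP = 70; V ≈ 6.9 × 70^0.631 ≈ 100.72 kt.
Typhoon Winnie: ΔP = 51; V ≈ 6.9 × 51^0.631 ≈ 82.48 kt.
Difference ≈ 100.72 − 82.48 = 18.24 → 18 kt.

18 kt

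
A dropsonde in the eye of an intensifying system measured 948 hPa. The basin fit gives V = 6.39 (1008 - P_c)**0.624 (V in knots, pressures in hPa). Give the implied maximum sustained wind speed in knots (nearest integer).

ΔP = 1008 − 948 = 60 hPa.
60^0.624 ≈ 12.870.
V ≈ 6.39 × 12.870 ≈ 82.2 kt.

82 kt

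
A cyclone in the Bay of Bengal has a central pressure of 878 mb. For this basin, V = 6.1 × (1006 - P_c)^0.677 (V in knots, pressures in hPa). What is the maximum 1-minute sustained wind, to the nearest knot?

163 kt

ΔP = 1006 − 878 = 128 mb.
128^0.677 ≈ 26.704.
V ≈ 6.1 × 26.704 ≈ 162.9 kt.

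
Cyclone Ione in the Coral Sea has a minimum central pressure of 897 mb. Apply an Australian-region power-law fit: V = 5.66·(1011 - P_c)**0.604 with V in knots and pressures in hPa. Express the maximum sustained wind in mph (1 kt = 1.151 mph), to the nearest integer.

114 mph

ΔP = 1011 − 897 = 114 mb.
V ≈ 5.66 × 114^0.604 = 5.66 × 17.473 ≈ 98.898 kt.
98.898 × 1.151 ≈ 113.83 mph → 114 mph.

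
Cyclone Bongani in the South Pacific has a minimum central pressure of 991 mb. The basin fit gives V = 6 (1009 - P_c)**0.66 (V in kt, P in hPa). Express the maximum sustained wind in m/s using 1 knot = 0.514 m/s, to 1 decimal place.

20.8 m/s

ΔP = 1009 − 991 = 18 mb.
V ≈ 6 × 18^0.66 = 6 × 6.737 ≈ 40.423 kt.
40.423 × 0.514 ≈ 20.78 m/s → 20.8 m/s.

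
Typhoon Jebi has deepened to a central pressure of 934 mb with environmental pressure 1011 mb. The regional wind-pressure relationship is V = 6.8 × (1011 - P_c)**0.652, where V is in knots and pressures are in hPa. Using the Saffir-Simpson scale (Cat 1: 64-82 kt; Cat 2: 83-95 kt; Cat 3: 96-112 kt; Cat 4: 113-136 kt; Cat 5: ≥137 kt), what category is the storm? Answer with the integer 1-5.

4

ΔP = 1011 − 934 = 77 mb.
V ≈ 6.8 × 77^0.652 = 6.8 × 16.98 ≈ 115 kt.
115 kt falls in the Category 4 band.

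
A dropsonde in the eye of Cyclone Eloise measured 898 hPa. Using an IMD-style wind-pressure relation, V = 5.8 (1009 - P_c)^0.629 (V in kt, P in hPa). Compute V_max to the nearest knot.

112 kt

ΔP = 1009 − 898 = 111 hPa.
111^0.629 ≈ 19.342.
V ≈ 5.8 × 19.342 ≈ 112.2 kt.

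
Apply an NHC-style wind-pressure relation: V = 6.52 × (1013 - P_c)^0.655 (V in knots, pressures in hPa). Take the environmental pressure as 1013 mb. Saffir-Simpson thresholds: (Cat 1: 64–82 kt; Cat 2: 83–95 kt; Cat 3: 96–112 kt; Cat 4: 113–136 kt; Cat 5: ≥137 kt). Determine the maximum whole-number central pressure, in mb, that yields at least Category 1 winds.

Category 1 begins at V = 64 kt.
Required ΔP = (64/6.52)^(1/0.655) = 9.816^1.527 ≈ 32.69 mb.
P_c ≤ 1013 − 32.69 = 980.31, so the highest integer P_c is 980 mb.

980 mb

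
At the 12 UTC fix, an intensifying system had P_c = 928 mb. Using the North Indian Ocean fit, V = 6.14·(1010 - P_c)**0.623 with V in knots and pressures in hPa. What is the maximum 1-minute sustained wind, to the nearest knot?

96 kt

ΔP = 1010 − 928 = 82 mb.
82^0.623 ≈ 15.571.
V ≈ 6.14 × 15.571 ≈ 95.6 kt.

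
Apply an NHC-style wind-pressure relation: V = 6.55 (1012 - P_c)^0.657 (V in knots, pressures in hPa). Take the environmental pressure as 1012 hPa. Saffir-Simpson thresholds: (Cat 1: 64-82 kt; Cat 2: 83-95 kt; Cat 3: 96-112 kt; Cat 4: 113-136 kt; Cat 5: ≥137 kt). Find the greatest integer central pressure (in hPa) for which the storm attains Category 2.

964 hPa

Category 2 begins at V = 83 kt.
Required ΔP = (83/6.55)^(1/0.657) = 12.672^1.522 ≈ 47.71 hPa.
P_c ≤ 1012 − 47.71 = 964.29, so the highest integer P_c is 964 hPa.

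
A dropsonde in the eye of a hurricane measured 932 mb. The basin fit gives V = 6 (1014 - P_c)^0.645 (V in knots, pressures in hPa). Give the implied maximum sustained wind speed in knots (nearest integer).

ΔP = 1014 − 932 = 82 mb.
82^0.645 ≈ 17.156.
V ≈ 6 × 17.156 ≈ 102.9 kt.

103 kt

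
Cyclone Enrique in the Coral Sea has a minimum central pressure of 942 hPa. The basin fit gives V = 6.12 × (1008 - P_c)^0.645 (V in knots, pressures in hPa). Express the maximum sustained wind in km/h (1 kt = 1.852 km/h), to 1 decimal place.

ΔP = 1008 − 942 = 66 hPa.
V ≈ 6.12 × 66^0.645 = 6.12 × 14.914 ≈ 91.276 kt.
91.276 × 1.852 ≈ 169.04 km/h → 169.0 km/h.

169.0 km/h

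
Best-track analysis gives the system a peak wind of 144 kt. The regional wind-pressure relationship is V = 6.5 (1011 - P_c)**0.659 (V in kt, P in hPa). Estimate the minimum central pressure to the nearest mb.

901 mb

ΔP = (V / 6.5)^(1/0.659) = (144/6.5)^1.517.
144/6.5 = 22.154; 22.154^1.517 ≈ 110.07 mb.
P_c = 1011 − 110.07 = 900.93 ≈ 901 mb.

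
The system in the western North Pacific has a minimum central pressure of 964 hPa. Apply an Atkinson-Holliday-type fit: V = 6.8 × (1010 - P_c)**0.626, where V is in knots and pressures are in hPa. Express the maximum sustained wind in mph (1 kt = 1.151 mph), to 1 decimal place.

ΔP = 1010 − 964 = 46 hPa.
V ≈ 6.8 × 46^0.626 = 6.8 × 10.987 ≈ 74.713 kt.
74.713 × 1.151 ≈ 85.99 mph → 86.0 mph.

86.0 mph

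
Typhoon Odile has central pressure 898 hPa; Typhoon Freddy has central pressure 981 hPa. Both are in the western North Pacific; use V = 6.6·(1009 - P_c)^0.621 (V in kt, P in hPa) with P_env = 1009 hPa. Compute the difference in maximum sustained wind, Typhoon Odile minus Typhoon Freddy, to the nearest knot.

Typhoon Odile: ΔP = 111; V ≈ 6.6 × 111^0.621 ≈ 122.94 kt.
Typhoon Freddy: ΔP = 28; V ≈ 6.6 × 28^0.621 ≈ 52.27 kt.
Difference ≈ 122.94 − 52.27 = 70.67 → 71 kt.

71 kt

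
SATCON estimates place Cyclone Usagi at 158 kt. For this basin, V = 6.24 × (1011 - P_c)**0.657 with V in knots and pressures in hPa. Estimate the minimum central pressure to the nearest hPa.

ΔP = (V / 6.24)^(1/0.657) = (158/6.24)^1.522.
158/6.24 = 25.321; 25.321^1.522 ≈ 136.83 hPa.
P_c = 1011 − 136.83 = 874.17 ≈ 874 hPa.

874 hPa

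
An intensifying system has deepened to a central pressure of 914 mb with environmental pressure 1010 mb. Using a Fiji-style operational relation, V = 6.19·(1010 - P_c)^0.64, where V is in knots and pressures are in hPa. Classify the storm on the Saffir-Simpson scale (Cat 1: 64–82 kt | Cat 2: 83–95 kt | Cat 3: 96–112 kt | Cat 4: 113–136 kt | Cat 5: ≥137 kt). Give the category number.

4

ΔP = 1010 − 914 = 96 mb.
V ≈ 6.19 × 96^0.64 = 6.19 × 18.56 ≈ 115 kt.
115 kt falls in the Category 4 band.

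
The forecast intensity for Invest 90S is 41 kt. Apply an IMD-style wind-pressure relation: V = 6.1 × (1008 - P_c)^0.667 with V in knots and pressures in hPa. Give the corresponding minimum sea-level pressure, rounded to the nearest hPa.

ΔP = (V / 6.1)^(1/0.667) = (41/6.1)^1.499.
41/6.1 = 6.721; 6.721^1.499 ≈ 17.40 hPa.
P_c = 1008 − 17.40 = 990.60 ≈ 991 hPa.

991 hPa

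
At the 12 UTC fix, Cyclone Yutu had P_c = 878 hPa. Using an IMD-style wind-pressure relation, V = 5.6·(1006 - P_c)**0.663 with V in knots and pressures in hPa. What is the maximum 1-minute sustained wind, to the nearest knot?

140 kt

ΔP = 1006 − 878 = 128 hPa.
128^0.663 ≈ 24.951.
V ≈ 5.6 × 24.951 ≈ 139.7 kt.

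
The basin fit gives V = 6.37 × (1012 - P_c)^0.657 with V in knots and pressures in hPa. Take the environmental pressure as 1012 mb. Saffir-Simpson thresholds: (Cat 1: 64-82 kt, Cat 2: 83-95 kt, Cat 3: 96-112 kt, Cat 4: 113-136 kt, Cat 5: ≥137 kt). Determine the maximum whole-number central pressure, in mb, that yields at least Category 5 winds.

905 mb

Category 5 begins at V = 137 kt.
Required ΔP = (137/6.37)^(1/0.657) = 21.507^1.522 ≈ 106.73 mb.
P_c ≤ 1012 − 106.73 = 905.27, so the highest integer P_c is 905 mb.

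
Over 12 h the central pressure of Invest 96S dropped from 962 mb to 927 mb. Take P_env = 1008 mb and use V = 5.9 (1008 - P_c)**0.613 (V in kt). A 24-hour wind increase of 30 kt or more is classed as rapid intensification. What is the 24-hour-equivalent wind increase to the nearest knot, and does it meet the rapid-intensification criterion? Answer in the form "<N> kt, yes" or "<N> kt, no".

V₁: ΔP = 46, V ≈ 5.9 × 46^0.613 ≈ 61.68 kt.
V₂: ΔP = 81, V ≈ 5.9 × 81^0.613 ≈ 87.25 kt.
ΔV over 12 h = 25.57 kt → 24 h equivalent = 25.57 × 24/12 ≈ 51.14 kt.
51 kt ≥ 30 kt ⇒ rapid intensification.

51 kt, yes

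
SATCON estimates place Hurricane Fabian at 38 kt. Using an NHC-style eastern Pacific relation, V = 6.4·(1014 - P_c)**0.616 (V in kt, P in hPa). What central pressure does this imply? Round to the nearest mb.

ΔP = (V / 6.4)^(1/0.616) = (38/6.4)^1.623.
38/6.4 = 5.938; 5.938^1.623 ≈ 18.02 mb.
P_c = 1014 − 18.02 = 995.98 ≈ 996 mb.

996 mb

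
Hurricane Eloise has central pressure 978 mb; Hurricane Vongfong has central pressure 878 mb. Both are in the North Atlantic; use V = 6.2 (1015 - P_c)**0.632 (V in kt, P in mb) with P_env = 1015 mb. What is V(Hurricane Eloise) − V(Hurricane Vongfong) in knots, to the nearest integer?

-78 kt

Hurricane Eloise: ΔP = 37; V ≈ 6.2 × 37^0.632 ≈ 60.74 kt.
Hurricane Vongfong: ΔP = 137; V ≈ 6.2 × 137^0.632 ≈ 138.93 kt.
Difference ≈ 60.74 − 138.93 = -78.19 → -78 kt.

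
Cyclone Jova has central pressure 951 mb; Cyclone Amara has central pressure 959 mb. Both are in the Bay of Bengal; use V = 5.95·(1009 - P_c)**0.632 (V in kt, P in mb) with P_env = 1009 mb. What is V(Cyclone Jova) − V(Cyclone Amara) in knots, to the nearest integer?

Cyclone Jova: ΔP = 58; V ≈ 5.95 × 58^0.632 ≈ 77.45 kt.
Cyclone Amara: ΔP = 50; V ≈ 5.95 × 50^0.632 ≈ 70.51 kt.
Difference ≈ 77.45 − 70.51 = 6.94 → 7 kt.

7 kt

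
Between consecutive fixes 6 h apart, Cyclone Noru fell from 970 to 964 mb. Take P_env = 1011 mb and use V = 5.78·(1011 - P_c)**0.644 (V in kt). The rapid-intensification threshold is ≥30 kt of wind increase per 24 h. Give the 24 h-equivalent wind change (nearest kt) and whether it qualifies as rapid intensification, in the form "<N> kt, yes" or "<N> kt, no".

V₁: ΔP = 41, V ≈ 5.78 × 41^0.644 ≈ 63.18 kt.
V₂: ΔP = 47, V ≈ 5.78 × 47^0.644 ≈ 68.99 kt.
ΔV over 6 h = 5.81 kt → 24 h equivalent = 5.81 × 24/6 ≈ 23.24 kt.
23 kt < 30 kt ⇒ not rapid intensification.

23 kt, no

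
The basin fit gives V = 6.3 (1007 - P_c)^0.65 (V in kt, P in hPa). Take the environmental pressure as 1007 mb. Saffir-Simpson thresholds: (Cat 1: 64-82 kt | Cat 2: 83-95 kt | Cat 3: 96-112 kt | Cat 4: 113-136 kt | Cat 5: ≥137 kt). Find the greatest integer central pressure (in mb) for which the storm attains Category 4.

Category 4 begins at V = 113 kt.
Required ΔP = (113/6.3)^(1/0.65) = 17.937^1.538 ≈ 84.88 mb.
P_c ≤ 1007 − 84.88 = 922.12, so the highest integer P_c is 922 mb.

922 mb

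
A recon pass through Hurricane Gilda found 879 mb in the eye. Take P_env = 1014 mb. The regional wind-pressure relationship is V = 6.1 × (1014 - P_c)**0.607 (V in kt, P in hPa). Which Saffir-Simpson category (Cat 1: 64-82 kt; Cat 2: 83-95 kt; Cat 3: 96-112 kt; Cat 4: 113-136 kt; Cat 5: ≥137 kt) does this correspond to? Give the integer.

ΔP = 1014 − 879 = 135 mb.
V ≈ 6.1 × 135^0.607 = 6.1 × 19.64 ≈ 120 kt.
120 kt falls in the Category 4 band.

4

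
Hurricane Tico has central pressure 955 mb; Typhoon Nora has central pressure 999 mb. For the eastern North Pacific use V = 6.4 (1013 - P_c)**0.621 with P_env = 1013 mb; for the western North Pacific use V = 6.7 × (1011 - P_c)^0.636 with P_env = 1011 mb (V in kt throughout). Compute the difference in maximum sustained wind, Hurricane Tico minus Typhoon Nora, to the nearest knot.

Hurricane Tico: ΔP = 58; V ≈ 6.4 × 58^0.621 ≈ 79.67 kt.
Typhoon Nora: ΔP = 12; V ≈ 6.7 × 12^0.636 ≈ 32.54 kt.
Difference ≈ 79.67 − 32.54 = 47.13 → 47 kt.

47 kt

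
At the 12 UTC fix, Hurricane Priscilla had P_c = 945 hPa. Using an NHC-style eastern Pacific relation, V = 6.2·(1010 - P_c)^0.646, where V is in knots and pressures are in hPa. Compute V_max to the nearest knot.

92 kt

ΔP = 1010 − 945 = 65 hPa.
65^0.646 ≈ 14.830.
V ≈ 6.2 × 14.830 ≈ 91.9 kt.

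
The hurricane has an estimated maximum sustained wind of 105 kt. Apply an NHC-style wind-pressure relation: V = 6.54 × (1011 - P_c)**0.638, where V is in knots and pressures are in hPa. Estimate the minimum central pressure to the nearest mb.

933 mb

ΔP = (V / 6.54)^(1/0.638) = (105/6.54)^1.567.
105/6.54 = 16.055; 16.055^1.567 ≈ 77.57 mb.
P_c = 1011 − 77.57 = 933.43 ≈ 933 mb.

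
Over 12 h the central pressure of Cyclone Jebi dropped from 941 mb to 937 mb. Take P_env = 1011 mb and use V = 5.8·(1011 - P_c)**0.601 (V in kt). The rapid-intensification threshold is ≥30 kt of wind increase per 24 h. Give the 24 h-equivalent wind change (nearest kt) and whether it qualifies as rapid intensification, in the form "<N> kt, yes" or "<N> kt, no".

V₁: ΔP = 70, V ≈ 5.8 × 70^0.601 ≈ 74.53 kt.
V₂: ΔP = 74, V ≈ 5.8 × 74^0.601 ≈ 77.06 kt.
ΔV over 12 h = 2.53 kt → 24 h equivalent = 2.53 × 24/12 ≈ 5.06 kt.
5 kt < 30 kt ⇒ not rapid intensification.

5 kt, no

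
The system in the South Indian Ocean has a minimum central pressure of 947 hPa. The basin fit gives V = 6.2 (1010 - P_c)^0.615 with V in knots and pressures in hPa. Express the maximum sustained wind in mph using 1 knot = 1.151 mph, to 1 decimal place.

91.2 mph

ΔP = 1010 − 947 = 63 hPa.
V ≈ 6.2 × 63^0.615 = 6.2 × 12.782 ≈ 79.248 kt.
79.248 × 1.151 ≈ 91.21 mph → 91.2 mph.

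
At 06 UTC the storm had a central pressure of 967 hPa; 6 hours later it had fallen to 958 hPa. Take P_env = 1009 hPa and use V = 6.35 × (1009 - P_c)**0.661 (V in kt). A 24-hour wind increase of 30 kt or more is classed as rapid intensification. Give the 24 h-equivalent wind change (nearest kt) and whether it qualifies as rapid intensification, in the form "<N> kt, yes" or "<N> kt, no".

V₁: ΔP = 42, V ≈ 6.35 × 42^0.661 ≈ 75.12 kt.
V₂: ΔP = 51, V ≈ 6.35 × 51^0.661 ≈ 85.40 kt.
ΔV over 6 h = 10.28 kt → 24 h equivalent = 10.28 × 24/6 ≈ 41.12 kt.
41 kt ≥ 30 kt ⇒ rapid intensification.

41 kt, yes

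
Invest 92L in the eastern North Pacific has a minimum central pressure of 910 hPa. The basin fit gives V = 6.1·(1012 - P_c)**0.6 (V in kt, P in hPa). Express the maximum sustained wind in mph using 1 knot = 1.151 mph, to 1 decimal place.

112.6 mph

ΔP = 1012 − 910 = 102 hPa.
V ≈ 6.1 × 102^0.6 = 6.1 × 16.038 ≈ 97.834 kt.
97.834 × 1.151 ≈ 112.61 mph → 112.6 mph.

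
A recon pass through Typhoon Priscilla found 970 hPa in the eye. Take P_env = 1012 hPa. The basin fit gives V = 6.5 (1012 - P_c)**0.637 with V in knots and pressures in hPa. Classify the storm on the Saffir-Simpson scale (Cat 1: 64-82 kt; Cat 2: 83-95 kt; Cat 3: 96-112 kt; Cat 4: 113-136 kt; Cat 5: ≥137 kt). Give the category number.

ΔP = 1012 − 970 = 42 hPa.
V ≈ 6.5 × 42^0.637 = 6.5 × 10.81 ≈ 70 kt.
70 kt falls in the Category 1 band.

1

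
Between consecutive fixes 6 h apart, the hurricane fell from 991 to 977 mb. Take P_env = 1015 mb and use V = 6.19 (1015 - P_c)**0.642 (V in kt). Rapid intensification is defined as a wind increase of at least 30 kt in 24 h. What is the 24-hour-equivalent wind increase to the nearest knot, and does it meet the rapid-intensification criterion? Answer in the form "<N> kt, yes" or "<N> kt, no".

65 kt, yes

V₁: ΔP = 24, V ≈ 6.19 × 24^0.642 ≈ 47.62 kt.
V₂: ΔP = 38, V ≈ 6.19 × 38^0.642 ≈ 63.96 kt.
ΔV over 6 h = 16.34 kt → 24 h equivalent = 16.34 × 24/6 ≈ 65.36 kt.
65 kt ≥ 30 kt ⇒ rapid intensification.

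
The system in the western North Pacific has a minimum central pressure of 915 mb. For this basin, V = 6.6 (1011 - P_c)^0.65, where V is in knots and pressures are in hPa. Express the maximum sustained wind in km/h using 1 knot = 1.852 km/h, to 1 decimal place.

237.5 km/h

ΔP = 1011 − 915 = 96 mb.
V ≈ 6.6 × 96^0.65 = 6.6 × 19.430 ≈ 128.239 kt.
128.239 × 1.852 ≈ 237.50 km/h → 237.5 km/h.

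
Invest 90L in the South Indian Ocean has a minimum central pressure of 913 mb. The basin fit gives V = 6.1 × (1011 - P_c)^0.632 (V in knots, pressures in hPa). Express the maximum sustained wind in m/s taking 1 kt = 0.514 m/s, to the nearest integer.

ΔP = 1011 − 913 = 98 mb.
V ≈ 6.1 × 98^0.632 = 6.1 × 18.132 ≈ 110.608 kt.
110.608 × 0.514 ≈ 56.85 m/s → 57 m/s.

57 m/s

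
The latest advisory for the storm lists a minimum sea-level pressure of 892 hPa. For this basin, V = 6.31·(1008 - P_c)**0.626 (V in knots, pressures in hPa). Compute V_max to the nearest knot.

ΔP = 1008 − 892 = 116 hPa.
116^0.626 ≈ 19.604.
V ≈ 6.31 × 19.604 ≈ 123.7 kt.

124 kt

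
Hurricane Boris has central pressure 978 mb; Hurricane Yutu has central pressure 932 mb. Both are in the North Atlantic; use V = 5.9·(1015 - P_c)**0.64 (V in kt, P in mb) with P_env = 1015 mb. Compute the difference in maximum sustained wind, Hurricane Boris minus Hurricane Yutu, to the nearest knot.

Hurricane Boris: ΔP = 37; V ≈ 5.9 × 37^0.64 ≈ 59.50 kt.
Hurricane Yutu: ΔP = 83; V ≈ 5.9 × 83^0.64 ≈ 99.78 kt.
Difference ≈ 59.50 − 99.78 = -40.28 → -40 kt.

-40 kt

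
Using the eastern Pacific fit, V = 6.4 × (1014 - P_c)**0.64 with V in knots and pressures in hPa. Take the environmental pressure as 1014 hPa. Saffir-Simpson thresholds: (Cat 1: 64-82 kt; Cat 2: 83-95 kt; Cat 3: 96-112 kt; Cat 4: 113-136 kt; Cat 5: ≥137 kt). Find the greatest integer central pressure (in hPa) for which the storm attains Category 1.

Category 1 begins at V = 64 kt.
Required ΔP = (64/6.4)^(1/0.64) = 10.000^1.562 ≈ 36.52 hPa.
P_c ≤ 1014 − 36.52 = 977.48, so the highest integer P_c is 977 hPa.

977 hPa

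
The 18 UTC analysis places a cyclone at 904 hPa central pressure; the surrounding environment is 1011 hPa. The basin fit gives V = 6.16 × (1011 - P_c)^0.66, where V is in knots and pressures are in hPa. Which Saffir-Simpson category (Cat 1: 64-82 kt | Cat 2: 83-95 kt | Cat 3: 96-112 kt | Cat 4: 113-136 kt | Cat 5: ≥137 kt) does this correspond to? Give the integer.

4

ΔP = 1011 − 904 = 107 hPa.
V ≈ 6.16 × 107^0.66 = 6.16 × 21.85 ≈ 135 kt.
135 kt falls in the Category 4 band.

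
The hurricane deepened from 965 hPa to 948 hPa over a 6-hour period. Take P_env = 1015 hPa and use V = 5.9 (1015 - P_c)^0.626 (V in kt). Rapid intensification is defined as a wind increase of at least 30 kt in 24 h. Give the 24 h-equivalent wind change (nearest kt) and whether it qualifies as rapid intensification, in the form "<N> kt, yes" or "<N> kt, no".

V₁: ΔP = 50, V ≈ 5.9 × 50^0.626 ≈ 68.30 kt.
V₂: ΔP = 67, V ≈ 5.9 × 67^0.626 ≈ 82.03 kt.
ΔV over 6 h = 13.73 kt → 24 h equivalent = 13.73 × 24/6 ≈ 54.92 kt.
55 kt ≥ 30 kt ⇒ rapid intensification.

55 kt, yes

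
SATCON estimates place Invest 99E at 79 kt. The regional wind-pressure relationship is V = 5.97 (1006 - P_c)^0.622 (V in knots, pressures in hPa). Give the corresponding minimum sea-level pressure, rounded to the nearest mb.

ΔP = (V / 5.97)^(1/0.622) = (79/5.97)^1.608.
79/5.97 = 13.233; 13.233^1.608 ≈ 63.58 mb.
P_c = 1006 − 63.58 = 942.42 ≈ 942 mb.

942 mb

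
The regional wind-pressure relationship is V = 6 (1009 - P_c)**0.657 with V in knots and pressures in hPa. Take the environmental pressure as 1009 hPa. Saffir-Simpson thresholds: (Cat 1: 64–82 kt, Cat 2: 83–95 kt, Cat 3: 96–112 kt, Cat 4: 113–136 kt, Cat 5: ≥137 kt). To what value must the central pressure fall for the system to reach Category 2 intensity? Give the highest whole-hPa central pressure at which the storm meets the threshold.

Category 2 begins at V = 83 kt.
Required ΔP = (83/6)^(1/0.657) = 13.833^1.522 ≈ 54.52 hPa.
P_c ≤ 1009 − 54.52 = 954.48, so the highest integer P_c is 954 hPa.

954 hPa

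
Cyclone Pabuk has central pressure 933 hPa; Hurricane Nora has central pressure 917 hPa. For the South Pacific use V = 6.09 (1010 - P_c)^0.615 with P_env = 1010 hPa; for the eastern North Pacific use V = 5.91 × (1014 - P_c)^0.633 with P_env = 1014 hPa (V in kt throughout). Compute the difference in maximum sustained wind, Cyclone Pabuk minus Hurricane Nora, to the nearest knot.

Cyclone Pabuk: ΔP = 77; V ≈ 6.09 × 77^0.615 ≈ 88.07 kt.
Hurricane Nora: ΔP = 97; V ≈ 5.91 × 97^0.633 ≈ 106.96 kt.
Difference ≈ 88.07 − 106.96 = -18.89 → -19 kt.

-19 kt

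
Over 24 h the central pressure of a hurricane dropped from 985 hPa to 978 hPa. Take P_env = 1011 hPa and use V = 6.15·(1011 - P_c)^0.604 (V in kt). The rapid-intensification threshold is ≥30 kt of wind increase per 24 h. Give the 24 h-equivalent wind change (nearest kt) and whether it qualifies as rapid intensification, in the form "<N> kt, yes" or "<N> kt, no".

V₁: ΔP = 26, V ≈ 6.15 × 26^0.604 ≈ 44.01 kt.
V₂: ΔP = 33, V ≈ 6.15 × 33^0.604 ≈ 50.82 kt.
ΔV over 24 h = 6.81 kt → 24 h equivalent = 6.81 × 24/24 ≈ 6.81 kt.
7 kt < 30 kt ⇒ not rapid intensification.

7 kt, no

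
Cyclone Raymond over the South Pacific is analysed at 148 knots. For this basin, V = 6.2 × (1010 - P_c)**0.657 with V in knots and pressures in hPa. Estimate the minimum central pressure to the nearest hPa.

885 hPa

ΔP = (V / 6.2)^(1/0.657) = (148/6.2)^1.522.
148/6.2 = 23.871; 23.871^1.522 ≈ 125.09 hPa.
P_c = 1010 − 125.09 = 884.91 ≈ 885 hPa.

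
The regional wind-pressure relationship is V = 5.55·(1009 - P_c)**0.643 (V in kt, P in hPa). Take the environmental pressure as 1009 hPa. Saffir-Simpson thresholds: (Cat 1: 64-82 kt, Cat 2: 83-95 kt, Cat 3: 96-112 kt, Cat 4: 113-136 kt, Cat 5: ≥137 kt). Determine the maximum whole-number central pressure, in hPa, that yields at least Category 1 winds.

964 hPa

Category 1 begins at V = 64 kt.
Required ΔP = (64/5.55)^(1/0.643) = 11.532^1.555 ≈ 44.82 hPa.
P_c ≤ 1009 − 44.82 = 964.18, so the highest integer P_c is 964 hPa.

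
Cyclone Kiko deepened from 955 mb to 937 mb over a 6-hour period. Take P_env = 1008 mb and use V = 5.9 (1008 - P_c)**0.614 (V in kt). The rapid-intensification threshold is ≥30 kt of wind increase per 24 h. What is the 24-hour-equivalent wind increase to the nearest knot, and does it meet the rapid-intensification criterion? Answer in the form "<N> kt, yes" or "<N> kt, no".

53 kt, yes

V₁: ΔP = 53, V ≈ 5.9 × 53^0.614 ≈ 67.54 kt.
V₂: ΔP = 71, V ≈ 5.9 × 71^0.614 ≈ 80.82 kt.
ΔV over 6 h = 13.28 kt → 24 h equivalent = 13.28 × 24/6 ≈ 53.12 kt.
53 kt ≥ 30 kt ⇒ rapid intensification.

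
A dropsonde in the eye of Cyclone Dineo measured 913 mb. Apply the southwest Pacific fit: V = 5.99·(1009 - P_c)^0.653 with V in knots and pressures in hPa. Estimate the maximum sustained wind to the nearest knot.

ΔP = 1009 − 913 = 96 mb.
96^0.653 ≈ 19.698.
V ≈ 5.99 × 19.698 ≈ 118.0 kt.

118 kt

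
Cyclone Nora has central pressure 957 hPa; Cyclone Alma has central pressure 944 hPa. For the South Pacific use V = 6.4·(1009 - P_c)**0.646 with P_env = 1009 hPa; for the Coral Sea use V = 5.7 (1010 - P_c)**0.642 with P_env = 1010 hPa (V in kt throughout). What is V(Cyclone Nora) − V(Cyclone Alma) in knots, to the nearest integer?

-2 kt

Cyclone Nora: ΔP = 52; V ≈ 6.4 × 52^0.646 ≈ 82.17 kt.
Cyclone Alma: ΔP = 66; V ≈ 5.7 × 66^0.642 ≈ 83.95 kt.
Difference ≈ 82.17 − 83.95 = -1.78 → -2 kt.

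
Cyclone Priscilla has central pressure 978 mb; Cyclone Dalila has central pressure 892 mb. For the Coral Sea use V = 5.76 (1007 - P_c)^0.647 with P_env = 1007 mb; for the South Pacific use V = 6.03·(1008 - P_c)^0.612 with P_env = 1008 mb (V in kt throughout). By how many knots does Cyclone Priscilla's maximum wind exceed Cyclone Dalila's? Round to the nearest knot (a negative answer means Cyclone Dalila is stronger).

Cyclone Priscilla: ΔP = 29; V ≈ 5.76 × 29^0.647 ≈ 50.89 kt.
Cyclone Dalila: ΔP = 116; V ≈ 6.03 × 116^0.612 ≈ 110.60 kt.
Difference ≈ 50.89 − 110.60 = -59.71 → -60 kt.

-60 kt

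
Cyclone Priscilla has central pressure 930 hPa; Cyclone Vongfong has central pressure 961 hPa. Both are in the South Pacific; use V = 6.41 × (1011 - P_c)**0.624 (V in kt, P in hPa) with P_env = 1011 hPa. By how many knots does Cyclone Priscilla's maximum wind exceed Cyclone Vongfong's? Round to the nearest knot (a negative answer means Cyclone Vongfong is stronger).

Cyclone Priscilla: ΔP = 81; V ≈ 6.41 × 81^0.624 ≈ 99.48 kt.
Cyclone Vongfong: ΔP = 50; V ≈ 6.41 × 50^0.624 ≈ 73.62 kt.
Difference ≈ 99.48 − 73.62 = 25.86 → 26 kt.

26 kt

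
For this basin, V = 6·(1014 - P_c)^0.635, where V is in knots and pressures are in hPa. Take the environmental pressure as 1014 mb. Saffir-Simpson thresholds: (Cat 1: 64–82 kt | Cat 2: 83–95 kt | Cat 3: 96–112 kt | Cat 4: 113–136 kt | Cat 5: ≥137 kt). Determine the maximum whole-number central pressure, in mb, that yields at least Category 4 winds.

Category 4 begins at V = 113 kt.
Required ΔP = (113/6)^(1/0.635) = 18.833^1.575 ≈ 101.80 mb.
P_c ≤ 1014 − 101.80 = 912.20, so the highest integer P_c is 912 mb.

912 mb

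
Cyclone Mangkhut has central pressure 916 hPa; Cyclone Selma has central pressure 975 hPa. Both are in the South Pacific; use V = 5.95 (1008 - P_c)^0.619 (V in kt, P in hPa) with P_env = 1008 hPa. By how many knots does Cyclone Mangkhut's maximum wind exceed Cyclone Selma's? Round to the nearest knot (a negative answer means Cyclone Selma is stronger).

Cyclone Mangkhut: ΔP = 92; V ≈ 5.95 × 92^0.619 ≈ 97.75 kt.
Cyclone Selma: ΔP = 33; V ≈ 5.95 × 33^0.619 ≈ 51.82 kt.
Difference ≈ 97.75 − 51.82 = 45.93 → 46 kt.

46 kt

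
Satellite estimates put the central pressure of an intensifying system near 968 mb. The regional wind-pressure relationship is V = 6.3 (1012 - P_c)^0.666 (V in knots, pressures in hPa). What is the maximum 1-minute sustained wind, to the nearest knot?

ΔP = 1012 − 968 = 44 mb.
44^0.666 ≈ 12.432.
V ≈ 6.3 × 12.432 ≈ 78.3 kt.

78 kt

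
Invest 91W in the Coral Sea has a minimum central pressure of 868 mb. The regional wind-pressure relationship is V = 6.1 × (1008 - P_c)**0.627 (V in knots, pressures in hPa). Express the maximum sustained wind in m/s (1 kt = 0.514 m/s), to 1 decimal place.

69.5 m/s

ΔP = 1008 − 868 = 140 mb.
V ≈ 6.1 × 140^0.627 = 6.1 × 22.163 ≈ 135.192 kt.
135.192 × 0.514 ≈ 69.49 m/s → 69.5 m/s.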